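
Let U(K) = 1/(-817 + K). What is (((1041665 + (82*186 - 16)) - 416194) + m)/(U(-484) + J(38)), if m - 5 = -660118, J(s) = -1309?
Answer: 12623603/851505 ≈ 14.825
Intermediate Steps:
m = -660113 (m = 5 - 660118 = -660113)
(((1041665 + (82*186 - 16)) - 416194) + m)/(U(-484) + J(38)) = (((1041665 + (82*186 - 16)) - 416194) - 660113)/(1/(-817 - 484) - 1309) = (((1041665 + (15252 - 16)) - 416194) - 660113)/(1/(-1301) - 1309) = (((1041665 + 15236) - 416194) - 660113)/(-1/1301 - 1309) = ((1056901 - 416194) - 660113)/(-1703010/1301) = (640707 - 660113)*(-1301/1703010) = -19406*(-1301/1703010) = 12623603/851505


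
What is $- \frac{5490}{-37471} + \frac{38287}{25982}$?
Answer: $\frac{1577293357}{973571522} \approx 1.6201$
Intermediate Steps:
$- \frac{5490}{-37471} + \frac{38287}{25982} = \left(-5490\right) \left(- \frac{1}{37471}\right) + 38287 \cdot \frac{1}{25982} = \frac{5490}{37471} + \frac{38287}{25982} = \frac{1577293357}{973571522}$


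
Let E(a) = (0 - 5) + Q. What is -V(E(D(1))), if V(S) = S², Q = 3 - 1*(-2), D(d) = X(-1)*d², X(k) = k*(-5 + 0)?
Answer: 0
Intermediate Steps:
X(k) = -5*k (X(k) = k*(-5) = -5*k)
D(d) = 5*d² (D(d) = (-5*(-1))*d² = 5*d²)
Q = 5 (Q = 3 + 2 = 5)
E(a) = 0 (E(a) = (0 - 5) + 5 = -5 + 5 = 0)
-V(E(D(1))) = -1*0² = -1*0 = 0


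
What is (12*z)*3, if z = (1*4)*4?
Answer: 576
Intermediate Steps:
z = 16 (z = 4*4 = 16)
(12*z)*3 = (12*16)*3 = 192*3 = 576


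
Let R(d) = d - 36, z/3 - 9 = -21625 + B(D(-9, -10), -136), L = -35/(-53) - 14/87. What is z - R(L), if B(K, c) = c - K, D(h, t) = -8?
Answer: -300621059/4611 ≈ -65197.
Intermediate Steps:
L = 2303/4611 (L = -35*(-1/53) - 14*1/87 = 35/53 - 14/87 = 2303/4611 ≈ 0.49946)
z = -65232 (z = 27 + 3*(-21625 + (-136 - 1*(-8))) = 27 + 3*(-21625 + (-136 + 8)) = 27 + 3*(-21625 - 128) = 27 + 3*(-21753) = 27 - 65259 = -65232)
R(d) = -36 + d
z - R(L) = -65232 - (-36 + 2303/4611) = -65232 - 1*(-163693/4611) = -65232 + 163693/4611 = -300621059/4611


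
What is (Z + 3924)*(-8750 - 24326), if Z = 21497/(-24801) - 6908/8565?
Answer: -1312302664040332/10115265 ≈ -1.2973e+8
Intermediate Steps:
Z = -16926053/10115265 (Z = 21497*(-1/24801) - 6908*1/8565 = -3071/3543 - 6908/8565 = -16926053/10115265 ≈ -1.6733)
(Z + 3924)*(-8750 - 24326) = (-16926053/10115265 + 3924)*(-8750 - 24326) = (39675373807/10115265)*(-33076) = -1312302664040332/10115265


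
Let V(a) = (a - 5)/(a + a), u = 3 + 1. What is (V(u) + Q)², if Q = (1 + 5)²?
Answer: 82369/64 ≈ 1287.0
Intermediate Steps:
u = 4
V(a) = (-5 + a)/(2*a) (V(a) = (-5 + a)/((2*a)) = (-5 + a)*(1/(2*a)) = (-5 + a)/(2*a))
Q = 36 (Q = 6² = 36)
(V(u) + Q)² = ((½)*(-5 + 4)/4 + 36)² = ((½)*(¼)*(-1) + 36)² = (-⅛ + 36)² = (287/8)² = 82369/64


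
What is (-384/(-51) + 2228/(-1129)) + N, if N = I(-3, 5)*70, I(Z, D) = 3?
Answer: 4137166/19193 ≈ 215.56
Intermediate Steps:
N = 210 (N = 3*70 = 210)
(-384/(-51) + 2228/(-1129)) + N = (-384/(-51) + 2228/(-1129)) + 210 = (-384*(-1/51) + 2228*(-1/1129)) + 210 = (128/17 - 2228/1129) + 210 = 106636/19193 + 210 = 4137166/19193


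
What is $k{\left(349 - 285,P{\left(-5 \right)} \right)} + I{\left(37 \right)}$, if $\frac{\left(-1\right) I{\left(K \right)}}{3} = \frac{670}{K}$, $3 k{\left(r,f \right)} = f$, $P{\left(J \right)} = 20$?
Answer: $- \frac{5290}{111} \approx -47.658$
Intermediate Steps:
$k{\left(r,f \right)} = \frac{f}{3}$
$I{\left(K \right)} = - \frac{2010}{K}$ ($I{\left(K \right)} = - 3 \frac{670}{K} = - \frac{2010}{K}$)
$k{\left(349 - 285,P{\left(-5 \right)} \right)} + I{\left(37 \right)} = \frac{1}{3} \cdot 20 - \frac{2010}{37} = \frac{20}{3} - \frac{2010}{37} = - \frac{5290}{111}$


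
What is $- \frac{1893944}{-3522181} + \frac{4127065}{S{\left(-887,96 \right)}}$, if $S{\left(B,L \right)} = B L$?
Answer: $- \frac{1105768985329}{23070827424} \approx -47.929$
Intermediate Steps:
$- \frac{1893944}{-3522181} + \frac{4127065}{S{\left(-887,96 \right)}} = - \frac{1893944}{-3522181} + \frac{4127065}{\left(-887\right) 96} = \left(-1893944\right) \left(- \frac{1}{3522181}\right) + \frac{4127065}{-85152} = \frac{145688}{270937} + 4127065 \left(- \frac{1}{85152}\right) = \frac{145688}{270937} - \frac{4127065}{85152} = - \frac{1105768985329}{23070827424}$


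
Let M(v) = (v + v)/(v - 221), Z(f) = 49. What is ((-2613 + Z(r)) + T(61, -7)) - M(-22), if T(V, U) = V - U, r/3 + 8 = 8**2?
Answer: -606572/243 ≈ -2496.2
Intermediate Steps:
r = 168 (r = -24 + 3*8**2 = -24 + 3*64 = -24 + 192 = 168)
M(v) = 2*v/(-221 + v) (M(v) = (2*v)/(-221 + v) = 2*v/(-221 + v))
((-2613 + Z(r)) + T(61, -7)) - M(-22) = ((-2613 + 49) + (61 - 1*(-7))) - 2*(-22)/(-221 - 22) = (-2564 + (61 + 7)) - 2*(-22)/(-243) = (-2564 + 68) - 2*(-22)*(-1)/243 = -2496 - 1*44/243 = -2496 - 44/243 = -606572/243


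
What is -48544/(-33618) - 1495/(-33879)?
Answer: 12281747/8253219 ≈ 1.4881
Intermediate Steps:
-48544/(-33618) - 1495/(-33879) = -48544*(-1/33618) - 1495*(-1/33879) = 24272/16809 + 65/1473 = 12281747/8253219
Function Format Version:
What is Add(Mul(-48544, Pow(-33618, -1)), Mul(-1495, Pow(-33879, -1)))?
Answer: Rational(12281747, 8253219) ≈ 1.4881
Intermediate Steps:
Add(Mul(-48544, Pow(-33618, -1)), Mul(-1495, Pow(-33879, -1))) = Add(Mul(-48544, Rational(-1, 33618)), Mul(-1495, Rational(-1, 33879))) = Add(Rational(24272, 16809), Rational(65, 1473)) = Rational(12281747, 8253219)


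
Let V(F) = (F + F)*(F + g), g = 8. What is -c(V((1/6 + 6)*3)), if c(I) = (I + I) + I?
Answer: -5883/2 ≈ -2941.5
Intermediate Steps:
V(F) = 2*F*(8 + F) (V(F) = (F + F)*(F + 8) = (2*F)*(8 + F) = 2*F*(8 + F))
c(I) = 3*I (c(I) = 2*I + I = 3*I)
-c(V((1/6 + 6)*3)) = -3*2*((1/6 + 6)*3)*(8 + (1/6 + 6)*3) = -3*2*((⅙ + 6)*3)*(8 + (⅙ + 6)*3) = -3*2*((37/6)*3)*(8 + (37/6)*3) = -3*2*(37/2)*(8 + 37/2) = -3*2*(37/2)*(53/2) = -3*1961/2 = -1*5883/2 = -5883/2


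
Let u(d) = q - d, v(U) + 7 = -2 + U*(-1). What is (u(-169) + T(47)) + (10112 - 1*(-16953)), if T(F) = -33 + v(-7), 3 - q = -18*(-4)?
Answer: 27130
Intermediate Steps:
v(U) = -9 - U (v(U) = -7 + (-2 + U*(-1)) = -7 + (-2 - U) = -9 - U)
q = -69 (q = 3 - (-18)*(-4) = 3 - 1*72 = 3 - 72 = -69)
u(d) = -69 - d
T(F) = -35 (T(F) = -33 + (-9 - 1*(-7)) = -33 + (-9 + 7) = -33 - 2 = -35)
(u(-169) + T(47)) + (10112 - 1*(-16953)) = ((-69 - 1*(-169)) - 35) + (10112 - 1*(-16953)) = ((-69 + 169) - 35) + (10112 + 16953) = (100 - 35) + 27065 = 65 + 27065 = 27130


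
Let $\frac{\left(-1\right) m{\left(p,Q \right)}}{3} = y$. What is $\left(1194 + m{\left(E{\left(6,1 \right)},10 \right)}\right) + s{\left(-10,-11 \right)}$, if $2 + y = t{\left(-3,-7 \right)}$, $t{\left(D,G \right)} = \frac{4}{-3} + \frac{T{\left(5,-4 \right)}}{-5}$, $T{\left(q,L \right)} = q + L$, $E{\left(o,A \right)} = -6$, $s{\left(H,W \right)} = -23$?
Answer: $\frac{5908}{5} \approx 1181.6$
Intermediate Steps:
$T{\left(q,L \right)} = L + q$
$t{\left(D,G \right)} = - \frac{23}{15}$ ($t{\left(D,G \right)} = \frac{4}{-3} + \frac{-4 + 5}{-5} = 4 \left(- \frac{1}{3}\right) + 1 \left(- \frac{1}{5}\right) = - \frac{4}{3} - \frac{1}{5} = - \frac{23}{15}$)
$y = - \frac{53}{15}$ ($y = -2 - \frac{23}{15} = - \frac{53}{15} \approx -3.5333$)
$m{\left(p,Q \right)} = \frac{53}{5}$ ($m{\left(p,Q \right)} = \left(-3\right) \left(- \frac{53}{15}\right) = \frac{53}{5}$)
$\left(1194 + m{\left(E{\left(6,1 \right)},10 \right)}\right) + s{\left(-10,-11 \right)} = \left(1194 + \frac{53}{5}\right) - 23 = \frac{6023}{5} - 23 = \frac{5908}{5}$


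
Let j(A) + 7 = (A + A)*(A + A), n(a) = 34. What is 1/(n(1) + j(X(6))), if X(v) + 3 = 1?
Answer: 1/43 ≈ 0.023256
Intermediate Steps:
X(v) = -2 (X(v) = -3 + 1 = -2)
j(A) = -7 + 4*A**2 (j(A) = -7 + (A + A)*(A + A) = -7 + (2*A)*(2*A) = -7 + 4*A**2)
1/(n(1) + j(X(6))) = 1/(34 + (-7 + 4*(-2)**2)) = 1/(34 + (-7 + 4*4)) = 1/(34 + (-7 + 16)) = 1/(34 + 9) = 1/43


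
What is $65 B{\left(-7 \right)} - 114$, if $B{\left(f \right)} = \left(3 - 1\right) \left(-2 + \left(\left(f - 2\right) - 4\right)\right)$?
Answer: $-2064$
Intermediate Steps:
$B{\left(f \right)} = -16 + 2 f$ ($B{\left(f \right)} = 2 \left(-2 + \left(\left(-2 + f\right) - 4\right)\right) = 2 \left(-2 + \left(-6 + f\right)\right) = 2 \left(-8 + f\right) = -16 + 2 f$)
$65 B{\left(-7 \right)} - 114 = 65 \left(-16 + 2 \left(-7\right)\right) - 114 = 65 \left(-16 - 14\right) - 114 = 65 \left(-30\right) - 114 = -1950 - 114 = -2064$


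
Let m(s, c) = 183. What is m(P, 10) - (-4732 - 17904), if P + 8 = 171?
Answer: 22819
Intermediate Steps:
P = 163 (P = -8 + 171 = 163)
m(P, 10) - (-4732 - 17904) = 183 - (-4732 - 17904) = 183 - 1*(-22636) = 183 + 22636 = 22819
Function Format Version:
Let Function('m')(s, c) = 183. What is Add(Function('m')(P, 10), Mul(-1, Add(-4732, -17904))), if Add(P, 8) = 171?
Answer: 22819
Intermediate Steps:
P = 163 (P = Add(-8, 171) = 163)
Add(Function('m')(P, 10), Mul(-1, Add(-4732, -17904))) = Add(183, Mul(-1, Add(-4732, -17904))) = Add(183, Mul(-1, -22636)) = Add(183, 22636) = 22819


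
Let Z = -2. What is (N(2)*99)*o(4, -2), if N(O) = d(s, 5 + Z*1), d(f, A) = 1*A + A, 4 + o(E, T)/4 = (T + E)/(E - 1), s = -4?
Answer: -7920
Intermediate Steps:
o(E, T) = -16 + 4*(E + T)/(-1 + E) (o(E, T) = -16 + 4*((T + E)/(E - 1)) = -16 + 4*((E + T)/(-1 + E)) = -16 + 4*(E + T)/(-1 + E))
d(f, A) = 2*A (d(f, A) = A + A = 2*A)
N(O) = 6 (N(O) = 2*(5 - 2*1) = 2*(5 - 2) = 2*3 = 6)
(N(2)*99)*o(4, -2) = (6*99)*(4*(4 - 2 - 3*4)/(-1 + 4)) = 594*(4*(4 - 2 - 12)/3) = 594*(4*(1/3)*(-10)) = 594*(-40/3) = -7920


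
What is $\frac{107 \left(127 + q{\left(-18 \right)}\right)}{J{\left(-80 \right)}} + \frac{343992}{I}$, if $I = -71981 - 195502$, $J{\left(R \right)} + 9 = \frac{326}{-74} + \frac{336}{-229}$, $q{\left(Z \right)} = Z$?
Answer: $- \frac{8825392926063}{11235712576} \approx -785.48$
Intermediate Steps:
$J{\left(R \right)} = - \frac{126016}{8473}$ ($J{\left(R \right)} = -9 + \left(\frac{326}{-74} + \frac{336}{-229}\right) = -9 + \left(326 \left(- \frac{1}{74}\right) + 336 \left(- \frac{1}{229}\right)\right) = -9 - \frac{49759}{8473} = - \frac{126016}{8473}$)
$I = -267483$
$\frac{107 \left(127 + q{\left(-18 \right)}\right)}{J{\left(-80 \right)}} + \frac{343992}{I} = \frac{107 \left(127 - 18\right)}{- \frac{126016}{8473}} + \frac{343992}{-267483} = 107 \cdot 109 \left(- \frac{8473}{126016}\right) + 343992 \left(- \frac{1}{267483}\right) = 11663 \left(- \frac{8473}{126016}\right) - \frac{114664}{89161} = - \frac{98820599}{126016} - \frac{114664}{89161} = - \frac{8825392926063}{11235712576}$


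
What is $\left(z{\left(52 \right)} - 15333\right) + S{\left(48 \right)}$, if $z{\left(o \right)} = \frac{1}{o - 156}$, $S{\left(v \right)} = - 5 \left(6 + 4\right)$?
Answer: $- \frac{1599833}{104} \approx -15383.0$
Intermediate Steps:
$S{\left(v \right)} = -50$ ($S{\left(v \right)} = \left(-5\right) 10 = -50$)
$z{\left(o \right)} = \frac{1}{-156 + o}$
$\left(z{\left(52 \right)} - 15333\right) + S{\left(48 \right)} = \left(\frac{1}{-156 + 52} - 15333\right) - 50 = \left(\frac{1}{-104} - 15333\right) - 50 = \left(- \frac{1}{104} - 15333\right) - 50 = - \frac{1594633}{104} - 50 = - \frac{1599833}{104}$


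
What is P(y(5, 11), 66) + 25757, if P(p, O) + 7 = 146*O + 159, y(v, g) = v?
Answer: 35545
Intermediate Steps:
P(p, O) = 152 + 146*O (P(p, O) = -7 + (146*O + 159) = -7 + (159 + 146*O) = 152 + 146*O)
P(y(5, 11), 66) + 25757 = (152 + 146*66) + 25757 = (152 + 9636) + 25757 = 9788 + 25757 = 35545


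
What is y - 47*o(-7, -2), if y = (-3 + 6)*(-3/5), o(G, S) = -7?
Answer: 1636/5 ≈ 327.20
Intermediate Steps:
y = -9/5 (y = 3*(-3*⅕) = 3*(-⅗) = -9/5 ≈ -1.8000)
y - 47*o(-7, -2) = -9/5 - 47*(-7) = -9/5 + 329 = 1636/5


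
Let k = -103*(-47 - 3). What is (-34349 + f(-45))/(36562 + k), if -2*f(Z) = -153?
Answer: -68545/83424 ≈ -0.82165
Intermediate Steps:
f(Z) = 153/2 (f(Z) = -½*(-153) = 153/2)
k = 5150 (k = -103*(-50) = 5150)
(-34349 + f(-45))/(36562 + k) = (-34349 + 153/2)/(36562 + 5150) = -68545/2/41712 = -68545/2*1/41712 = -68545/83424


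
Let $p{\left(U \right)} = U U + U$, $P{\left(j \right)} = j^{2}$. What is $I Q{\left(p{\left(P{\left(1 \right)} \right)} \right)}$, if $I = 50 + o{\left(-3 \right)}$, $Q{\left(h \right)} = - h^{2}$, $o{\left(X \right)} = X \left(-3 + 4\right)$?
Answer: $-188$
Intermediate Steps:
$o{\left(X \right)} = X$ ($o{\left(X \right)} = X 1 = X$)
$p{\left(U \right)} = U + U^{2}$ ($p{\left(U \right)} = U^{2} + U = U + U^{2}$)
$I = 47$ ($I = 50 - 3 = 47$)
$I Q{\left(p{\left(P{\left(1 \right)} \right)} \right)} = 47 \left(- \left(1^{2} \left(1 + 1^{2}\right)\right)^{2}\right) = 47 \left(- \left(1 \left(1 + 1\right)\right)^{2}\right) = 47 \left(- \left(1 \cdot 2\right)^{2}\right) = 47 \left(- 2^{2}\right) = 47 \left(\left(-1\right) 4\right) = 47 \left(-4\right) = -188$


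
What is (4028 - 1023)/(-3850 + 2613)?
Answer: -3005/1237 ≈ -2.4293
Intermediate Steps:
(4028 - 1023)/(-3850 + 2613) = 3005/(-1237) = 3005*(-1/1237) = -3005/1237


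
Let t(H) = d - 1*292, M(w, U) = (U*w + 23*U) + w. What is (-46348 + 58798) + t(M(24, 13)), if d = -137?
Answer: 12021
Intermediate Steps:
M(w, U) = w + 23*U + U*w (M(w, U) = (23*U + U*w) + w = w + 23*U + U*w)
t(H) = -429 (t(H) = -137 - 1*292 = -137 - 292 = -429)
(-46348 + 58798) + t(M(24, 13)) = (-46348 + 58798) - 429 = 12450 - 429 = 12021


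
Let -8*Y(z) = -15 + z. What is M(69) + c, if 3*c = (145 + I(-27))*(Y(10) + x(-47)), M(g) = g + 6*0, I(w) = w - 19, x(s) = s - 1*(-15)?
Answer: -7731/8 ≈ -966.38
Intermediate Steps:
x(s) = 15 + s (x(s) = s + 15 = 15 + s)
Y(z) = 15/8 - z/8 (Y(z) = -(-15 + z)/8 = 15/8 - z/8)
I(w) = -19 + w
M(g) = g (M(g) = g + 0 = g)
c = -8283/8 (c = ((145 + (-19 - 27))*((15/8 - 1/8*10) + (15 - 47)))/3 = ((145 - 46)*((15/8 - 5/4) - 32))/3 = (99*(5/8 - 32))/3 = (99*(-251/8))/3 = (1/3)*(-24849/8) = -8283/8 ≈ -1035.4)
M(69) + c = 69 - 8283/8 = -7731/8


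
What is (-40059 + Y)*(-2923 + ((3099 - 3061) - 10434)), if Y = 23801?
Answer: 216540302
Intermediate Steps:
(-40059 + Y)*(-2923 + ((3099 - 3061) - 10434)) = (-40059 + 23801)*(-2923 + ((3099 - 3061) - 10434)) = -16258*(-2923 + (38 - 10434)) = -16258*(-2923 - 10396) = -16258*(-13319) = 216540302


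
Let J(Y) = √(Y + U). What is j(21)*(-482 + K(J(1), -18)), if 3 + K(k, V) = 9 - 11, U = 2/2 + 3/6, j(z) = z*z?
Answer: -214767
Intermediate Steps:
j(z) = z²
U = 3/2 (U = 2*(½) + 3*(⅙) = 1 + ½ = 3/2 ≈ 1.5000)
J(Y) = √(3/2 + Y) (J(Y) = √(Y + 3/2) = √(3/2 + Y))
K(k, V) = -5 (K(k, V) = -3 + (9 - 11) = -3 - 2 = -5)
j(21)*(-482 + K(J(1), -18)) = 21²*(-482 - 5) = 441*(-487) = -214767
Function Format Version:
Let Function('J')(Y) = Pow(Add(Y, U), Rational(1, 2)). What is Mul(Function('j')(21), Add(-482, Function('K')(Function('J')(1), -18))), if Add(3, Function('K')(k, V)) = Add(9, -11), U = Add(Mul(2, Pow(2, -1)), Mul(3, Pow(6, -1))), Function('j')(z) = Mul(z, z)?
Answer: -214767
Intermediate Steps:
Function('j')(z) = Pow(z, 2)
U = Rational(3, 2) (U = Add(Mul(2, Rational(1, 2)), Mul(3, Rational(1, 6))) = Add(1, Rational(1, 2)) = Rational(3, 2) ≈ 1.5000)
Function('J')(Y) = Pow(Add(Rational(3, 2), Y), Rational(1, 2)) (Function('J')(Y) = Pow(Add(Y, Rational(3, 2)), Rational(1, 2)) = Pow(Add(Rational(3, 2), Y), Rational(1, 2)))
Function('K')(k, V) = -5 (Function('K')(k, V) = Add(-3, Add(9, -11)) = Add(-3, -2) = -5)
Mul(Function('j')(21), Add(-482, Function('K')(Function('J')(1), -18))) = Mul(Pow(21, 2), Add(-482, -5)) = Mul(441, -487) = -214767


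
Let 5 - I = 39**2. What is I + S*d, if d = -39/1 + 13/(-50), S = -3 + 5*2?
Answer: -89541/50 ≈ -1790.8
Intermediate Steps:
I = -1516 (I = 5 - 1*39**2 = 5 - 1*1521 = 5 - 1521 = -1516)
S = 7 (S = -3 + 10 = 7)
d = -1963/50 (d = -39*1 + 13*(-1/50) = -39 - 13/50 = -1963/50 ≈ -39.260)
I + S*d = -1516 + 7*(-1963/50) = -1516 - 13741/50 = -89541/50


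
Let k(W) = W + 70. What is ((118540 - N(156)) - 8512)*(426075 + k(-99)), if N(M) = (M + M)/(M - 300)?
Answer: 140633737163/3 ≈ 4.6878e+10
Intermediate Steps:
N(M) = 2*M/(-300 + M) (N(M) = (2*M)/(-300 + M) = 2*M/(-300 + M))
k(W) = 70 + W
((118540 - N(156)) - 8512)*(426075 + k(-99)) = ((118540 - 2*156/(-300 + 156)) - 8512)*(426075 + (70 - 99)) = ((118540 - 2*156/(-144)) - 8512)*(426075 - 29) = ((118540 - 2*156*(-1)/144) - 8512)*426046 = ((118540 - 1*(-13/6)) - 8512)*426046 = ((118540 + 13/6) - 8512)*426046 = (711253/6 - 8512)*426046 = (660181/6)*426046 = 140633737163/3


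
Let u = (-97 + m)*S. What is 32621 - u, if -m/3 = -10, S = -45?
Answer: 29606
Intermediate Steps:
m = 30 (m = -3*(-10) = 30)
u = 3015 (u = (-97 + 30)*(-45) = -67*(-45) = 3015)
32621 - u = 32621 - 1*3015 = 32621 - 3015 = 29606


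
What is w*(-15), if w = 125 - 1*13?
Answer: -1680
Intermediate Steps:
w = 112 (w = 125 - 13 = 112)
w*(-15) = 112*(-15) = -1680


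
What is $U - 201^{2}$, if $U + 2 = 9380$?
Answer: $-31023$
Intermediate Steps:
$U = 9378$ ($U = -2 + 9380 = 9378$)
$U - 201^{2} = 9378 - 201^{2} = 9378 - 40401 = -31023$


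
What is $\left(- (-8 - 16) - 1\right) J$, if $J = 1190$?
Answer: $27370$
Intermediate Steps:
$\left(- (-8 - 16) - 1\right) J = \left(- (-8 - 16) - 1\right) 1190 = \left(\left(-1\right) \left(-24\right) - 1\right) 1190 = \left(24 - 1\right) 1190 = 23 \cdot 1190 = 27370$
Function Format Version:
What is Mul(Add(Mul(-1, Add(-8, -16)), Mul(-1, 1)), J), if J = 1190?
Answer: 27370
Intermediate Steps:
Mul(Add(Mul(-1, Add(-8, -16)), Mul(-1, 1)), J) = Mul(Add(Mul(-1, Add(-8, -16)), Mul(-1, 1)), 1190) = Mul(Add(Mul(-1, -24), -1), 1190) = Mul(Add(24, -1), 1190) = Mul(23, 1190) = 27370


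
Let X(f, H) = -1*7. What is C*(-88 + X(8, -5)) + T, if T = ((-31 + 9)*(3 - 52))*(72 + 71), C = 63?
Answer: 148169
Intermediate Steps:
X(f, H) = -7
T = 154154 (T = -22*(-49)*143 = 1078*143 = 154154)
C*(-88 + X(8, -5)) + T = 63*(-88 - 7) + 154154 = 63*(-95) + 154154 = -5985 + 154154 = 148169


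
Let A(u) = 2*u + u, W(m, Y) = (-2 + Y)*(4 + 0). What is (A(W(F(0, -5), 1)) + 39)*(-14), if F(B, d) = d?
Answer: -378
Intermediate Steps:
W(m, Y) = -8 + 4*Y (W(m, Y) = (-2 + Y)*4 = -8 + 4*Y)
A(u) = 3*u
(A(W(F(0, -5), 1)) + 39)*(-14) = (3*(-8 + 4*1) + 39)*(-14) = (3*(-8 + 4) + 39)*(-14) = (3*(-4) + 39)*(-14) = (-12 + 39)*(-14) = 27*(-14) = -378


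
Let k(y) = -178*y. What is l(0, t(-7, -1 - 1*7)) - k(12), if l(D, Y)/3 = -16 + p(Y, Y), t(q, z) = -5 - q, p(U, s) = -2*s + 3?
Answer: 2085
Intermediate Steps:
p(U, s) = 3 - 2*s
l(D, Y) = -39 - 6*Y (l(D, Y) = 3*(-16 + (3 - 2*Y)) = 3*(-13 - 2*Y) = -39 - 6*Y)
l(0, t(-7, -1 - 1*7)) - k(12) = (-39 - 6*(-5 - 1*(-7))) - (-178)*12 = (-39 - 6*(-5 + 7)) - 1*(-2136) = (-39 - 6*2) + 2136 = (-39 - 12) + 2136 = -51 + 2136 = 2085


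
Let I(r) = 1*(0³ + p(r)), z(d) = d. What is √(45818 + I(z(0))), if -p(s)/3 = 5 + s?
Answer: √45803 ≈ 214.02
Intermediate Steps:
p(s) = -15 - 3*s (p(s) = -3*(5 + s) = -15 - 3*s)
I(r) = -15 - 3*r (I(r) = 1*(0³ + (-15 - 3*r)) = 1*(0 + (-15 - 3*r)) = 1*(-15 - 3*r) = -15 - 3*r)
√(45818 + I(z(0))) = √(45818 + (-15 - 3*0)) = √(45818 + (-15 + 0)) = √(45818 - 15) = √45803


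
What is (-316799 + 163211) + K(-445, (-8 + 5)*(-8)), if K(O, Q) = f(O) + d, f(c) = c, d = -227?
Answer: -154260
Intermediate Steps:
K(O, Q) = -227 + O (K(O, Q) = O - 227 = -227 + O)
(-316799 + 163211) + K(-445, (-8 + 5)*(-8)) = (-316799 + 163211) + (-227 - 445) = -153588 - 672 = -154260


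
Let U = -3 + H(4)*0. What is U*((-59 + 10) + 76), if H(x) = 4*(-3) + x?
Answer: -81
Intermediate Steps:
H(x) = -12 + x
U = -3 (U = -3 + (-12 + 4)*0 = -3 - 8*0 = -3 + 0 = -3)
U*((-59 + 10) + 76) = -3*((-59 + 10) + 76) = -3*(-49 + 76) = -3*27 = -81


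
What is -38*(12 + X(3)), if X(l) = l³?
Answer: -1482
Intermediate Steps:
-38*(12 + X(3)) = -38*(12 + 3³) = -38*(12 + 27) = -38*39 = -1482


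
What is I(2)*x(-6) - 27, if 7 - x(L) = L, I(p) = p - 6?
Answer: -79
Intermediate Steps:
I(p) = -6 + p
x(L) = 7 - L
I(2)*x(-6) - 27 = (-6 + 2)*(7 - 1*(-6)) - 27 = -4*(7 + 6) - 27 = -4*13 - 27 = -52 - 27 = -79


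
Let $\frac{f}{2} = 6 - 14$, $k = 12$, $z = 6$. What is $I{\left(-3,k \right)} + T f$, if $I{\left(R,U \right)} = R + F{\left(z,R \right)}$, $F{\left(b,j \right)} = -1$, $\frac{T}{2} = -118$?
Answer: $3772$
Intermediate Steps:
$T = -236$ ($T = 2 \left(-118\right) = -236$)
$I{\left(R,U \right)} = -1 + R$ ($I{\left(R,U \right)} = R - 1 = -1 + R$)
$f = -16$ ($f = 2 \left(6 - 14\right) = 2 \left(-8\right) = -16$)
$I{\left(-3,k \right)} + T f = \left(-1 - 3\right) - -3776 = -4 + 3776 = 3772$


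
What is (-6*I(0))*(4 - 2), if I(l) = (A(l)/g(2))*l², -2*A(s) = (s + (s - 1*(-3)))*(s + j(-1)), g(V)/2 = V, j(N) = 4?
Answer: 0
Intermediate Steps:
g(V) = 2*V
A(s) = -(3 + 2*s)*(4 + s)/2 (A(s) = -(s + (s - 1*(-3)))*(s + 4)/2 = -(s + (s + 3))*(4 + s)/2 = -(s + (3 + s))*(4 + s)/2 = -(3 + 2*s)*(4 + s)/2)
I(l) = l²*(-3/2 - 11*l/8 - l²/4) (I(l) = ((-6 - l² - 11*l/2)/((2*2)))*l² = ((-6 - l² - 11*l/2)/4)*l² = ((-6 - l² - 11*l/2)*(¼))*l² = (-3/2 - 11*l/8 - l²/4)*l² = l²*(-3/2 - 11*l/8 - l²/4))
(-6*I(0))*(4 - 2) = (-3*0²*(-12 - 11*0 - 2*0²)/4)*(4 - 2) = -3*0*(-12 + 0 - 2*0)/4*2 = -3*0*(-12 + 0 + 0)/4*2 = -3*0*(-12)/4*2 = -6*0*2 = 0*2 = 0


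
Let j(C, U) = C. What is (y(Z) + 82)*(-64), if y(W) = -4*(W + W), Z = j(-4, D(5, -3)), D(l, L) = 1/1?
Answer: -7296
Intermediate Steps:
D(l, L) = 1
Z = -4
y(W) = -8*W
(y(Z) + 82)*(-64) = (-8*(-4) + 82)*(-64) = (32 + 82)*(-64) = 114*(-64) = -7296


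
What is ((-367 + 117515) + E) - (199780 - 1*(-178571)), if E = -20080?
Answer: -281283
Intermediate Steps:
((-367 + 117515) + E) - (199780 - 1*(-178571)) = ((-367 + 117515) - 20080) - (199780 - 1*(-178571)) = (117148 - 20080) - (199780 + 178571) = 97068 - 1*378351 = 97068 - 378351 = -281283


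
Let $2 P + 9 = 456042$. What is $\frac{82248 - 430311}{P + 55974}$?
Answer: $- \frac{232042}{189327} \approx -1.2256$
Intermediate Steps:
$P = \frac{456033}{2}$ ($P = - \frac{9}{2} + \frac{1}{2} \cdot 456042 = - \frac{9}{2} + 228021 = \frac{456033}{2} \approx 2.2802 \cdot 10^{5}$)
$\frac{82248 - 430311}{P + 55974} = \frac{82248 - 430311}{\frac{456033}{2} + 55974} = - \frac{348063}{\frac{567981}{2}} = \left(-348063\right) \frac{2}{567981} = - \frac{232042}{189327}$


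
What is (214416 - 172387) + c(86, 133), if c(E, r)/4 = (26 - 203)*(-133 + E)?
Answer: 75305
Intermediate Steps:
c(E, r) = 94164 - 708*E (c(E, r) = 4*((26 - 203)*(-133 + E)) = 4*(-177*(-133 + E)) = 4*(23541 - 177*E) = 94164 - 708*E)
(214416 - 172387) + c(86, 133) = (214416 - 172387) + (94164 - 708*86) = 42029 + (94164 - 60888) = 42029 + 33276 = 75305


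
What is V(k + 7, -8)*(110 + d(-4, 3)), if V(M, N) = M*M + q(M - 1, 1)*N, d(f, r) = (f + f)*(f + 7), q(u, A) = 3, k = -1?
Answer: 1032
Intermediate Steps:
d(f, r) = 2*f*(7 + f) (d(f, r) = (2*f)*(7 + f) = 2*f*(7 + f))
V(M, N) = M² + 3*N (V(M, N) = M*M + 3*N = M² + 3*N)
V(k + 7, -8)*(110 + d(-4, 3)) = ((-1 + 7)² + 3*(-8))*(110 + 2*(-4)*(7 - 4)) = (6² - 24)*(110 + 2*(-4)*3) = (36 - 24)*(110 - 24) = 12*86 = 1032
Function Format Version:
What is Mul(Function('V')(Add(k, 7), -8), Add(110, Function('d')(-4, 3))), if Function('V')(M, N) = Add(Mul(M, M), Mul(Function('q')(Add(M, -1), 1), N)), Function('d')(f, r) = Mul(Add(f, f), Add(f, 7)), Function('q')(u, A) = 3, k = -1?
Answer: 1032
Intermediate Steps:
Function('d')(f, r) = Mul(2, f, Add(7, f)) (Function('d')(f, r) = Mul(Mul(2, f), Add(7, f)) = Mul(2, f, Add(7, f)))
Function('V')(M, N) = Add(Pow(M, 2), Mul(3, N)) (Function('V')(M, N) = Add(Mul(M, M), Mul(3, N)) = Add(Pow(M, 2), Mul(3, N)))
Mul(Function('V')(Add(k, 7), -8), Add(110, Function('d')(-4, 3))) = Mul(Add(Pow(Add(-1, 7), 2), Mul(3, -8)), Add(110, Mul(2, -4, Add(7, -4)))) = Mul(Add(Pow(6, 2), -24), Add(110, Mul(2, -4, 3))) = Mul(Add(36, -24), Add(110, -24)) = Mul(12, 86) = 1032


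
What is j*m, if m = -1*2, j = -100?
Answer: 200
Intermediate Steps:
m = -2
j*m = -100*(-2) = 200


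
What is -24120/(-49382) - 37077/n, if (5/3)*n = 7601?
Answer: -1434112285/187676291 ≈ -7.6414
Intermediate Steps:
n = 22803/5 (n = (⅗)*7601 = 22803/5 ≈ 4560.6)
-24120/(-49382) - 37077/n = -24120/(-49382) - 37077/22803/5 = -24120*(-1/49382) - 37077*5/22803 = 12060/24691 - 61795/7601 = -1434112285/187676291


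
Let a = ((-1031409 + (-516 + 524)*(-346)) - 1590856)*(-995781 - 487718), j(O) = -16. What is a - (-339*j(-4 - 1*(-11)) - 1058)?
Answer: 3894233826101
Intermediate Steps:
a = 3894233830467 (a = ((-1031409 + 8*(-346)) - 1590856)*(-1483499) = ((-1031409 - 2768) - 1590856)*(-1483499) = (-1034177 - 1590856)*(-1483499) = -2625033*(-1483499) = 3894233830467)
a - (-339*j(-4 - 1*(-11)) - 1058) = 3894233830467 - (-339*(-16) - 1058) = 3894233830467 - (5424 - 1058) = 3894233830467 - 1*4366 = 3894233830467 - 4366 = 3894233826101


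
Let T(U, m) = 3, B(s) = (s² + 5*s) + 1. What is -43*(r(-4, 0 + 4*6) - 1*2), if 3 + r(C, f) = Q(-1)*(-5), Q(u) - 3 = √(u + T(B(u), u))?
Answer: 860 + 215*√2 ≈ 1164.1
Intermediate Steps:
B(s) = 1 + s² + 5*s
Q(u) = 3 + √(3 + u) (Q(u) = 3 + √(u + 3) = 3 + √(3 + u))
r(C, f) = -18 - 5*√2 (r(C, f) = -3 + (3 + √(3 - 1))*(-5) = -3 + (3 + √2)*(-5) = -3 + (-15 - 5*√2) = -18 - 5*√2)
-43*(r(-4, 0 + 4*6) - 1*2) = -43*((-18 - 5*√2) - 1*2) = -43*((-18 - 5*√2) - 2) = -43*(-20 - 5*√2) = 860 + 215*√2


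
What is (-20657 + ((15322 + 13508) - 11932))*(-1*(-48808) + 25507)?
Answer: -279350085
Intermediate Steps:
(-20657 + ((15322 + 13508) - 11932))*(-1*(-48808) + 25507) = (-20657 + (28830 - 11932))*(48808 + 25507) = (-20657 + 16898)*74315 = -3759*74315 = -279350085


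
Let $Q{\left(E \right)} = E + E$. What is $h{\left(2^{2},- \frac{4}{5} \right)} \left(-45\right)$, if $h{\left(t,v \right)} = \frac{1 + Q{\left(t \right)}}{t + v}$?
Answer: $- \frac{2025}{16} \approx -126.56$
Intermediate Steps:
$Q{\left(E \right)} = 2 E$
$h{\left(t,v \right)} = \frac{1 + 2 t}{t + v}$
$h{\left(2^{2},- \frac{4}{5} \right)} \left(-45\right) = \frac{1 + 2 \cdot 2^{2}}{2^{2} - \frac{4}{5}} \left(-45\right) = \frac{1 + 2 \cdot 4}{4 - \frac{4}{5}} \left(-45\right) = \frac{1 + 8}{4 - \frac{4}{5}} \left(-45\right) = \frac{1}{\frac{16}{5}} \cdot 9 \left(-45\right) = \frac{5}{16} \cdot 9 \left(-45\right) = \frac{45}{16} \left(-45\right) = - \frac{2025}{16}$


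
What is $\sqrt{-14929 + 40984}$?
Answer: $3 \sqrt{2895} \approx 161.42$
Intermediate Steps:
$\sqrt{-14929 + 40984} = \sqrt{26055} = 3 \sqrt{2895}$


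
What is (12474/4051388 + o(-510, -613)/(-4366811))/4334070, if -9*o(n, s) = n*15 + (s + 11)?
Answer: 4152839545/6273558884308497444 ≈ 6.6196e-10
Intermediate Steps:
o(n, s) = -11/9 - 5*n/3 - s/9 (o(n, s) = -(n*15 + (s + 11))/9 = -(15*n + (11 + s))/9 = -(11 + s + 15*n)/9 = -11/9 - 5*n/3 - s/9)
(12474/4051388 + o(-510, -613)/(-4366811))/4334070 = (12474/4051388 + (-11/9 - 5/3*(-510) - ⅑*(-613))/(-4366811))/4334070 = (12474*(1/4051388) + (-11/9 + 850 + 613/9)*(-1/4366811))*(1/4334070) = (567/184154 + (8252/9)*(-1/4366811))*(1/4334070) = (567/184154 - 8252/39301299)*(1/4334070) = (20764197725/7237491416046)*(1/4334070) = 4152839545/6273558884308497444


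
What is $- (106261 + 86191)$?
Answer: $-192452$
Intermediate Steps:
$- (106261 + 86191) = \left(-1\right) 192452 = -192452$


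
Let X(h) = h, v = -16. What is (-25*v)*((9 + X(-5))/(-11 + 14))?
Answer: 1600/3 ≈ 533.33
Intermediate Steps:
(-25*v)*((9 + X(-5))/(-11 + 14)) = (-25*(-16))*((9 - 5)/(-11 + 14)) = 400*(4/3) = 1600/3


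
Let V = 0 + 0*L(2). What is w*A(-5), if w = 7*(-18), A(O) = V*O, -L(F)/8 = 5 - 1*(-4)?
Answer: 0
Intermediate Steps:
L(F) = -72 (L(F) = -8*(5 - 1*(-4)) = -8*(5 + 4) = -8*9 = -72)
V = 0 (V = 0 + 0*(-72) = 0 + 0 = 0)
A(O) = 0 (A(O) = 0*O = 0)
w = -126
w*A(-5) = -126*0 = 0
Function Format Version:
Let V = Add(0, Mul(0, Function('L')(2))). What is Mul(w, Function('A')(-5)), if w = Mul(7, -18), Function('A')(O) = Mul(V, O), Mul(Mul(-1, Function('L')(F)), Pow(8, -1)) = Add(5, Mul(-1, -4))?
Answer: 0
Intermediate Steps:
Function('L')(F) = -72 (Function('L')(F) = Mul(-8, Add(5, Mul(-1, -4))) = Mul(-8, Add(5, 4)) = Mul(-8, 9) = -72)
V = 0 (V = Add(0, Mul(0, -72)) = Add(0, 0) = 0)
Function('A')(O) = 0 (Function('A')(O) = Mul(0, O) = 0)
w = -126
Mul(w, Function('A')(-5)) = Mul(-126, 0) = 0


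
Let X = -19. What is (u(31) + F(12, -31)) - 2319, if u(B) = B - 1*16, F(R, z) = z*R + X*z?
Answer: -2087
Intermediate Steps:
F(R, z) = -19*z + R*z (F(R, z) = z*R - 19*z = R*z - 19*z = -19*z + R*z)
u(B) = -16 + B (u(B) = B - 16 = -16 + B)
(u(31) + F(12, -31)) - 2319 = ((-16 + 31) - 31*(-19 + 12)) - 2319 = (15 - 31*(-7)) - 2319 = (15 + 217) - 2319 = 232 - 2319 = -2087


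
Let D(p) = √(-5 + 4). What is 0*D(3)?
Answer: 0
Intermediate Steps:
D(p) = I (D(p) = √(-1) = I)
0*D(3) = 0*I = 0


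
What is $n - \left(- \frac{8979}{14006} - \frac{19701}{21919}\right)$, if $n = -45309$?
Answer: $- \frac{13909277618919}{306997514} \approx -45307.0$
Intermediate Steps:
$n - \left(- \frac{8979}{14006} - \frac{19701}{21919}\right) = -45309 - \left(- \frac{8979}{14006} - \frac{19701}{21919}\right) = -45309 - - \frac{472742907}{306997514} = -45309 + \frac{472742907}{306997514} = - \frac{13909277618919}{306997514}$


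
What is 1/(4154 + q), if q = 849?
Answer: 1/5003 ≈ 0.00019988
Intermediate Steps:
1/(4154 + q) = 1/(4154 + 849) = 1/5003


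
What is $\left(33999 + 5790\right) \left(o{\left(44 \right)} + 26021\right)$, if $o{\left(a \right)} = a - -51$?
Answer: $1039129524$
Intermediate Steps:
$o{\left(a \right)} = 51 + a$ ($o{\left(a \right)} = a + 51 = 51 + a$)
$\left(33999 + 5790\right) \left(o{\left(44 \right)} + 26021\right) = \left(33999 + 5790\right) \left(\left(51 + 44\right) + 26021\right) = 39789 \left(95 + 26021\right) = 39789 \cdot 26116 = 1039129524$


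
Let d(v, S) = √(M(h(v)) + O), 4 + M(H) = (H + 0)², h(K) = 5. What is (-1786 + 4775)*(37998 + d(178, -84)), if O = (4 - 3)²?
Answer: 113576022 + 2989*√22 ≈ 1.1359e+8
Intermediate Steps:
M(H) = -4 + H² (M(H) = -4 + (H + 0)² = -4 + H²)
O = 1 (O = 1² = 1)
d(v, S) = √22 (d(v, S) = √((-4 + 5²) + 1) = √((-4 + 25) + 1) = √(21 + 1) = √22)
(-1786 + 4775)*(37998 + d(178, -84)) = (-1786 + 4775)*(37998 + √22) = 2989*(37998 + √22) = 113576022 + 2989*√22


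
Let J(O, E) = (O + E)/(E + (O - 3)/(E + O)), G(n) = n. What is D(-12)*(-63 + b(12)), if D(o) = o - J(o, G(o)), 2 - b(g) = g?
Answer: 93732/91 ≈ 1030.0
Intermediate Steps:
b(g) = 2 - g
J(O, E) = (E + O)/(E + (-3 + O)/(E + O))
D(o) = o - 4*o**2/(-3 + o + 2*o**2) (D(o) = o - (o + o)**2/(-3 + o + o**2 + o*o) = o - (2*o)**2/(-3 + o + o**2 + o**2) = o - 4*o**2/(-3 + o + 2*o**2))
D(-12)*(-63 + b(12)) = (-12*(-3 - 3*(-12) + 2*(-12)**2)/(-3 - 12 + 2*(-12)**2))*(-63 + (2 - 1*12)) = (-12*(-3 + 36 + 2*144)/(-3 - 12 + 2*144))*(-63 + (2 - 12)) = (-12*(-3 + 36 + 288)/(-3 - 12 + 288))*(-63 - 10) = -12*321/273*(-73) = -12*1/273*321*(-73) = -1284/91*(-73) = 93732/91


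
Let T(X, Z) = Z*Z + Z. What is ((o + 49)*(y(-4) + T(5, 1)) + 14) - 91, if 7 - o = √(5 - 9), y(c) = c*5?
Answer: -1085 + 36*I ≈ -1085.0 + 36.0*I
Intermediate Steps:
y(c) = 5*c
T(X, Z) = Z + Z² (T(X, Z) = Z² + Z = Z + Z²)
o = 7 - 2*I (o = 7 - √(5 - 9) = 7 - √(-4) = 7 - 2*I ≈ 7.0 - 2.0*I)
((o + 49)*(y(-4) + T(5, 1)) + 14) - 91 = (((7 - 2*I) + 49)*(5*(-4) + 1*(1 + 1)) + 14) - 91 = ((56 - 2*I)*(-20 + 1*2) + 14) - 91 = ((56 - 2*I)*(-20 + 2) + 14) - 91 = ((56 - 2*I)*(-18) + 14) - 91 = ((-1008 + 36*I) + 14) - 91 = (-994 + 36*I) - 91 = -1085 + 36*I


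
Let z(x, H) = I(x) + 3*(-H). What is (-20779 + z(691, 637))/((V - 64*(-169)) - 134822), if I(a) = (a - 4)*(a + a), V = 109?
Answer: -926744/123897 ≈ -7.4800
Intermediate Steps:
I(a) = 2*a*(-4 + a) (I(a) = (-4 + a)*(2*a) = 2*a*(-4 + a))
z(x, H) = -3*H + 2*x*(-4 + x) (z(x, H) = 2*x*(-4 + x) + 3*(-H) = 2*x*(-4 + x) - 3*H = -3*H + 2*x*(-4 + x))
(-20779 + z(691, 637))/((V - 64*(-169)) - 134822) = (-20779 + (-3*637 + 2*691*(-4 + 691)))/((109 - 64*(-169)) - 134822) = (-20779 + (-1911 + 2*691*687))/((109 + 10816) - 134822) = (-20779 + (-1911 + 949434))/(10925 - 134822) = (-20779 + 947523)/(-123897) = 926744*(-1/123897) = -926744/123897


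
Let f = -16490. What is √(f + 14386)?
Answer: 2*I*√526 ≈ 45.869*I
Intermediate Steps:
√(f + 14386) = √(-16490 + 14386) = √(-2104) = 2*I*√526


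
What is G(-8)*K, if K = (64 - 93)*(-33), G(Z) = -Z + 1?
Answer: 8613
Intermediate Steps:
G(Z) = 1 - Z
K = 957 (K = -29*(-33) = 957)
G(-8)*K = (1 - 1*(-8))*957 = (1 + 8)*957 = 9*957 = 8613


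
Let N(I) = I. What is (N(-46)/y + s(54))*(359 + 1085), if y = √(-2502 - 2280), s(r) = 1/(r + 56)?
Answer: 722/55 + 33212*I*√4782/2391 ≈ 13.127 + 960.55*I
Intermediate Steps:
s(r) = 1/(56 + r)
y = I*√4782 (y = √(-4782) = I*√4782 ≈ 69.152*I)
(N(-46)/y + s(54))*(359 + 1085) = (-46*(-I*√4782/4782) + 1/(56 + 54))*(359 + 1085) = (-(-23)*I*√4782/2391 + 1/110)*1444 = (23*I*√4782/2391 + 1/110)*1444 = (1/110 + 23*I*√4782/2391)*1444 = 722/55 + 33212*I*√4782/2391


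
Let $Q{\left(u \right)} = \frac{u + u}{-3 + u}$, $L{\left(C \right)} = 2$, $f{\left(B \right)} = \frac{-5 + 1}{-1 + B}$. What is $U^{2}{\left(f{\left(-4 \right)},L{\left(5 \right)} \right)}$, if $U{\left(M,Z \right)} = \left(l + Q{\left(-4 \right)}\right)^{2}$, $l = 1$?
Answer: $\frac{50625}{2401} \approx 21.085$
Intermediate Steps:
$f{\left(B \right)} = - \frac{4}{-1 + B}$
$Q{\left(u \right)} = \frac{2 u}{-3 + u}$
$U{\left(M,Z \right)} = \frac{225}{49}$ ($U{\left(M,Z \right)} = \left(1 + 2 \left(-4\right) \frac{1}{-3 - 4}\right)^{2} = \left(1 + 2 \left(-4\right) \frac{1}{-7}\right)^{2} = \left(1 + 2 \left(-4\right) \left(- \frac{1}{7}\right)\right)^{2} = \left(1 + \frac{8}{7}\right)^{2} = \left(\frac{15}{7}\right)^{2} = \frac{225}{49}$)
$U^{2}{\left(f{\left(-4 \right)},L{\left(5 \right)} \right)} = \left(\frac{225}{49}\right)^{2} = \frac{50625}{2401}$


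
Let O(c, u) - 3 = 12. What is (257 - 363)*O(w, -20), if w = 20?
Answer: -1590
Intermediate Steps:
O(c, u) = 15 (O(c, u) = 3 + 12 = 15)
(257 - 363)*O(w, -20) = (257 - 363)*15 = -106*15 = -1590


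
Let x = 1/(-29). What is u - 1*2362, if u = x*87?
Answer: -2365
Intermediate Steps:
x = -1/29 ≈ -0.034483
u = -3 (u = -1/29*87 = -3)
u - 1*2362 = -3 - 1*2362 = -3 - 2362 = -2365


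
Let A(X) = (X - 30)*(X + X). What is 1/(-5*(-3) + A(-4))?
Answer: 1/287 ≈ 0.0034843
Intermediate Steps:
A(X) = 2*X*(-30 + X) (A(X) = (-30 + X)*(2*X) = 2*X*(-30 + X))
1/(-5*(-3) + A(-4)) = 1/(-5*(-3) + 2*(-4)*(-30 - 4)) = 1/(15 + 2*(-4)*(-34)) = 1/(15 + 272) = 1/287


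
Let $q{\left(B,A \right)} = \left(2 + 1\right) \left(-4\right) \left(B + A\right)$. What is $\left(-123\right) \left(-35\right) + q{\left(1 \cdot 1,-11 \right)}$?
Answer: $4425$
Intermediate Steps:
$q{\left(B,A \right)} = - 12 A - 12 B$ ($q{\left(B,A \right)} = 3 \left(-4\right) \left(A + B\right) = - 12 \left(A + B\right) = - 12 A - 12 B$)
$\left(-123\right) \left(-35\right) + q{\left(1 \cdot 1,-11 \right)} = \left(-123\right) \left(-35\right) - \left(-132 + 12 \cdot 1 \cdot 1\right) = 4305 + \left(132 - 12\right) = 4305 + 120 = 4425$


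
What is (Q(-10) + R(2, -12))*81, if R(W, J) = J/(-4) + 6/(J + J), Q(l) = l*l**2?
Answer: -323109/4 ≈ -80777.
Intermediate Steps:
Q(l) = l**3
R(W, J) = 3/J - J/4 (R(W, J) = J*(-1/4) + 6/((2*J)) = -J/4 + 6*(1/(2*J)) = -J/4 + 3/J = 3/J - J/4)
(Q(-10) + R(2, -12))*81 = ((-10)**3 + (3/(-12) - 1/4*(-12)))*81 = (-1000 + (3*(-1/12) + 3))*81 = (-1000 + (-1/4 + 3))*81 = (-1000 + 11/4)*81 = -3989/4*81 = -323109/4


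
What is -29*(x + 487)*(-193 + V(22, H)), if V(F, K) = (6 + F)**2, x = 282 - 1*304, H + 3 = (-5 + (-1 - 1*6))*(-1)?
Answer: -7969635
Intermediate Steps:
H = 9 (H = -3 + (-5 + (-1 - 1*6))*(-1) = -3 + (-5 + (-1 - 6))*(-1) = -3 + (-5 - 7)*(-1) = -3 - 12*(-1) = -3 + 12 = 9)
x = -22 (x = 282 - 304 = -22)
-29*(x + 487)*(-193 + V(22, H)) = -29*(-22 + 487)*(-193 + (6 + 22)**2) = -13485*(-193 + 28**2) = -13485*(-193 + 784) = -13485*591 = -29*274815 = -7969635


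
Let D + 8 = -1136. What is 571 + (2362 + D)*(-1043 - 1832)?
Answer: -3501179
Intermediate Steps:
D = -1144 (D = -8 - 1136 = -1144)
571 + (2362 + D)*(-1043 - 1832) = 571 + (2362 - 1144)*(-1043 - 1832) = 571 + 1218*(-2875) = 571 - 3501750 = -3501179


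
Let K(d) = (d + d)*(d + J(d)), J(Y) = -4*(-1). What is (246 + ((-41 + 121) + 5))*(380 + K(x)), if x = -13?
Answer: 203234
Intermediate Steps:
J(Y) = 4
K(d) = 2*d*(4 + d) (K(d) = (d + d)*(d + 4) = (2*d)*(4 + d) = 2*d*(4 + d))
(246 + ((-41 + 121) + 5))*(380 + K(x)) = (246 + ((-41 + 121) + 5))*(380 + 2*(-13)*(4 - 13)) = (246 + (80 + 5))*(380 + 2*(-13)*(-9)) = (246 + 85)*(380 + 234) = 331*614 = 203234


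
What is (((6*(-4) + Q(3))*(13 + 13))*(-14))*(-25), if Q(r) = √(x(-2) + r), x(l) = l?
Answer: -209300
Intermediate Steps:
Q(r) = √(-2 + r)
(((6*(-4) + Q(3))*(13 + 13))*(-14))*(-25) = (((6*(-4) + √(-2 + 3))*(13 + 13))*(-14))*(-25) = (((-24 + √1)*26)*(-14))*(-25) = (((-24 + 1)*26)*(-14))*(-25) = (-23*26*(-14))*(-25) = -598*(-14)*(-25) = 8372*(-25) = -209300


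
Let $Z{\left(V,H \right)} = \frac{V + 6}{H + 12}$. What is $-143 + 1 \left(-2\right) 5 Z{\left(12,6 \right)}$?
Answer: $-153$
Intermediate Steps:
$Z{\left(V,H \right)} = \frac{6 + V}{12 + H}$
$-143 + 1 \left(-2\right) 5 Z{\left(12,6 \right)} = -143 + 1 \left(-2\right) 5 \frac{6 + 12}{12 + 6} = -143 + \left(-2\right) 5 \cdot \frac{1}{18} \cdot 18 = -143 - 10 \cdot \frac{1}{18} \cdot 18 = -143 - 10 = -153$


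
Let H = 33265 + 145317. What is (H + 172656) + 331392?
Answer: 682630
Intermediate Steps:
H = 178582
(H + 172656) + 331392 = (178582 + 172656) + 331392 = 351238 + 331392 = 682630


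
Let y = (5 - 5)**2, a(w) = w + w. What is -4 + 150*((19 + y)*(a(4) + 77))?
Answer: 242246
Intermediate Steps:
a(w) = 2*w
y = 0 (y = 0**2 = 0)
-4 + 150*((19 + y)*(a(4) + 77)) = -4 + 150*((19 + 0)*(2*4 + 77)) = -4 + 150*(19*(8 + 77)) = -4 + 150*(19*85) = -4 + 150*1615 = -4 + 242250 = 242246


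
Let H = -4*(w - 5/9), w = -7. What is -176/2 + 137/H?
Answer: -22703/272 ≈ -83.467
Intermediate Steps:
H = 272/9 (H = -4*(-7 - 5/9) = -4*(-68/9) = 272/9 ≈ 30.222)
-176/2 + 137/H = -176/2 + 137/(272/9) = -176*½ + 137*(9/272) = -88 + 1233/272 = -22703/272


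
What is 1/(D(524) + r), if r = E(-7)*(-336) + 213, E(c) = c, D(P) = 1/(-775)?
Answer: 775/1987874 ≈ 0.00038986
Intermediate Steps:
D(P) = -1/775
r = 2565 (r = -7*(-336) + 213 = 2352 + 213 = 2565)
1/(D(524) + r) = 1/(-1/775 + 2565) = 1/(1987874/775) = 775/1987874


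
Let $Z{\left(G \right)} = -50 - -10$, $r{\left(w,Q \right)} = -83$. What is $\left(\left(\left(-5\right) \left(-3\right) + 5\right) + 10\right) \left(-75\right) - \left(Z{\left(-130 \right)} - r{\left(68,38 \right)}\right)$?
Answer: $-2293$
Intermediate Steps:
$Z{\left(G \right)} = -40$ ($Z{\left(G \right)} = -50 + 10 = -40$)
$\left(\left(\left(-5\right) \left(-3\right) + 5\right) + 10\right) \left(-75\right) - \left(Z{\left(-130 \right)} - r{\left(68,38 \right)}\right) = \left(\left(\left(-5\right) \left(-3\right) + 5\right) + 10\right) \left(-75\right) - \left(-40 - -83\right) = \left(\left(15 + 5\right) + 10\right) \left(-75\right) - \left(-40 + 83\right) = \left(20 + 10\right) \left(-75\right) - 43 = 30 \left(-75\right) - 43 = -2250 - 43 = -2293$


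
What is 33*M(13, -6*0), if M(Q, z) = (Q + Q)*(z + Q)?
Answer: 11154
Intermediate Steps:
M(Q, z) = 2*Q*(Q + z) (M(Q, z) = (2*Q)*(Q + z) = 2*Q*(Q + z))
33*M(13, -6*0) = 33*(2*13*(13 - 6*0)) = 33*(2*13*(13 + 0)) = 33*(2*13*13) = 33*338 = 11154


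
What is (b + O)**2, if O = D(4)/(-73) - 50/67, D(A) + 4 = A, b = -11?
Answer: 619369/4489 ≈ 137.97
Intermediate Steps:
D(A) = -4 + A
O = -50/67 (O = (-4 + 4)/(-73) - 50/67 = 0*(-1/73) - 50*1/67 = 0 - 50/67 = -50/67 ≈ -0.74627)
(b + O)**2 = (-11 - 50/67)**2 = (-787/67)**2 = 619369/4489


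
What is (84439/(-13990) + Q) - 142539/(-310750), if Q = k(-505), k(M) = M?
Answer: -110983925557/217369625 ≈ -510.58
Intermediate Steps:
Q = -505
(84439/(-13990) + Q) - 142539/(-310750) = (84439/(-13990) - 505) - 142539/(-310750) = (84439*(-1/13990) - 505) - 142539*(-1/310750) = (-84439/13990 - 505) + 142539/310750 = -7149389/13990 + 142539/310750 = -110983925557/217369625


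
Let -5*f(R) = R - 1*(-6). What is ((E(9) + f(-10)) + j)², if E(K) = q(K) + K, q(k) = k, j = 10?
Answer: 20736/25 ≈ 829.44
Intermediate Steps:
f(R) = -6/5 - R/5 (f(R) = -(R - 1*(-6))/5 = -(R + 6)/5 = -(6 + R)/5 = -6/5 - R/5)
E(K) = 2*K (E(K) = K + K = 2*K)
((E(9) + f(-10)) + j)² = ((2*9 + (-6/5 - ⅕*(-10))) + 10)² = ((18 + (-6/5 + 2)) + 10)² = ((18 + ⅘) + 10)² = (94/5 + 10)² = (144/5)² = 20736/25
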